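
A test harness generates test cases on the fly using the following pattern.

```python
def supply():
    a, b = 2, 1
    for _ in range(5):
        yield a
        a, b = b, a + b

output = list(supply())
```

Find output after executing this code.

Step 1: Fibonacci-like sequence starting with a=2, b=1:
  Iteration 1: yield a=2, then a,b = 1,3
  Iteration 2: yield a=1, then a,b = 3,4
  Iteration 3: yield a=3, then a,b = 4,7
  Iteration 4: yield a=4, then a,b = 7,11
  Iteration 5: yield a=7, then a,b = 11,18
Therefore output = [2, 1, 3, 4, 7].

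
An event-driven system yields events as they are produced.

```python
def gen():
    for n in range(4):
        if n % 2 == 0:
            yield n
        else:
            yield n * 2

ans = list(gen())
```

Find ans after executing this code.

Step 1: For each n in range(4), yield n if even, else n*2:
  n=0 (even): yield 0
  n=1 (odd): yield 1*2 = 2
  n=2 (even): yield 2
  n=3 (odd): yield 3*2 = 6
Therefore ans = [0, 2, 2, 6].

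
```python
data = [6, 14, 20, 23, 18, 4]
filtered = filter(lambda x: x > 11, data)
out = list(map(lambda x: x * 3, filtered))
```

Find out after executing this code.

Step 1: Filter data for elements > 11:
  6: removed
  14: kept
  20: kept
  23: kept
  18: kept
  4: removed
Step 2: Map x * 3 on filtered [14, 20, 23, 18]:
  14 -> 42
  20 -> 60
  23 -> 69
  18 -> 54
Therefore out = [42, 60, 69, 54].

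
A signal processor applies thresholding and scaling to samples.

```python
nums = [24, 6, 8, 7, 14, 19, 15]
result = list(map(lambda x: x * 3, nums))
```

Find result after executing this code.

Step 1: Apply lambda x: x * 3 to each element:
  24 -> 72
  6 -> 18
  8 -> 24
  7 -> 21
  14 -> 42
  19 -> 57
  15 -> 45
Therefore result = [72, 18, 24, 21, 42, 57, 45].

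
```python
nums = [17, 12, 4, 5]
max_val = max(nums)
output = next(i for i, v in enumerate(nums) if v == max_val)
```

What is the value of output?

Step 1: max([17, 12, 4, 5]) = 17.
Step 2: Find first index where value == 17:
  Index 0: 17 == 17, found!
Therefore output = 0.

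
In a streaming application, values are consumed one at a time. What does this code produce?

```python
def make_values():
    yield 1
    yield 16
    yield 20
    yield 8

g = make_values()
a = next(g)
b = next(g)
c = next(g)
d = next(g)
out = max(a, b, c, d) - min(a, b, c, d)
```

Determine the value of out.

Step 1: Create generator and consume all values:
  a = next(g) = 1
  b = next(g) = 16
  c = next(g) = 20
  d = next(g) = 8
Step 2: max = 20, min = 1, out = 20 - 1 = 19.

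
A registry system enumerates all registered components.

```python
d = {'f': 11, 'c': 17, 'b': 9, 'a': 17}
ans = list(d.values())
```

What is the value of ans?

Step 1: d.values() returns the dictionary values in insertion order.
Therefore ans = [11, 17, 9, 17].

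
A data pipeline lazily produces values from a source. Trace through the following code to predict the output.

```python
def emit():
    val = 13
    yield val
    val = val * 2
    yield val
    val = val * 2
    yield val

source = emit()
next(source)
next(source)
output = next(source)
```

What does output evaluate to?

Step 1: Trace through generator execution:
  Yield 1: val starts at 13, yield 13
  Yield 2: val = 13 * 2 = 26, yield 26
  Yield 3: val = 26 * 2 = 52, yield 52
Step 2: First next() gets 13, second next() gets the second value, third next() yields 52.
Therefore output = 52.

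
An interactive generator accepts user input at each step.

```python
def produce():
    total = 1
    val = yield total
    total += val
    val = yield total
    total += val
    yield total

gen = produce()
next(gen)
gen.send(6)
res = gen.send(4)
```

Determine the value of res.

Step 1: next() -> yield total=1.
Step 2: send(6) -> val=6, total = 1+6 = 7, yield 7.
Step 3: send(4) -> val=4, total = 7+4 = 11, yield 11.
Therefore res = 11.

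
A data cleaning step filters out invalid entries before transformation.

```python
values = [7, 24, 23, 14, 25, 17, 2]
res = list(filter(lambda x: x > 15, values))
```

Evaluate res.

Step 1: Filter elements > 15:
  7: removed
  24: kept
  23: kept
  14: removed
  25: kept
  17: kept
  2: removed
Therefore res = [24, 23, 25, 17].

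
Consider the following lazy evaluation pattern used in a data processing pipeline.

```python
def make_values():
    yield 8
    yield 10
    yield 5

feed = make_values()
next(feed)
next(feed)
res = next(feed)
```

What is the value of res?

Step 1: make_values() creates a generator.
Step 2: next(feed) yields 8 (consumed and discarded).
Step 3: next(feed) yields 10 (consumed and discarded).
Step 4: next(feed) yields 5, assigned to res.
Therefore res = 5.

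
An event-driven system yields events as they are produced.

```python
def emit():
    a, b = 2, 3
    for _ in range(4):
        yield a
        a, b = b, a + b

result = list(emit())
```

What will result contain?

Step 1: Fibonacci-like sequence starting with a=2, b=3:
  Iteration 1: yield a=2, then a,b = 3,5
  Iteration 2: yield a=3, then a,b = 5,8
  Iteration 3: yield a=5, then a,b = 8,13
  Iteration 4: yield a=8, then a,b = 13,21
Therefore result = [2, 3, 5, 8].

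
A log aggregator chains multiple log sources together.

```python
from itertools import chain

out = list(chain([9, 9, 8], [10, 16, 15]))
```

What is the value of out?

Step 1: chain() concatenates iterables: [9, 9, 8] + [10, 16, 15].
Therefore out = [9, 9, 8, 10, 16, 15].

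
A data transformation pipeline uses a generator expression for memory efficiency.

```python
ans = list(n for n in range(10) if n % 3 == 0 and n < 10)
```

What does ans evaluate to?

Step 1: Filter range(10) where n % 3 == 0 and n < 10:
  n=0: both conditions met, included
  n=1: excluded (1 % 3 != 0)
  n=2: excluded (2 % 3 != 0)
  n=3: both conditions met, included
  n=4: excluded (4 % 3 != 0)
  n=5: excluded (5 % 3 != 0)
  n=6: both conditions met, included
  n=7: excluded (7 % 3 != 0)
  n=8: excluded (8 % 3 != 0)
  n=9: both conditions met, included
Therefore ans = [0, 3, 6, 9].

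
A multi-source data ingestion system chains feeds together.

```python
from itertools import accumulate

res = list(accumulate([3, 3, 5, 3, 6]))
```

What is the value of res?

Step 1: accumulate computes running sums:
  + 3 = 3
  + 3 = 6
  + 5 = 11
  + 3 = 14
  + 6 = 20
Therefore res = [3, 6, 11, 14, 20].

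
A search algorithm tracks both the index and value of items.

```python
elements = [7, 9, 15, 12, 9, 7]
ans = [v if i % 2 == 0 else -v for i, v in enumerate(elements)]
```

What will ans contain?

Step 1: For each (i, v), keep v if i is even, negate if odd:
  i=0 (even): keep 7
  i=1 (odd): negate to -9
  i=2 (even): keep 15
  i=3 (odd): negate to -12
  i=4 (even): keep 9
  i=5 (odd): negate to -7
Therefore ans = [7, -9, 15, -12, 9, -7].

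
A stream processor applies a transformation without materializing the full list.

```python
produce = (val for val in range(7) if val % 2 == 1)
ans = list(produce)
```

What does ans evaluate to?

Step 1: Filter range(7) keeping only odd values:
  val=0: even, excluded
  val=1: odd, included
  val=2: even, excluded
  val=3: odd, included
  val=4: even, excluded
  val=5: odd, included
  val=6: even, excluded
Therefore ans = [1, 3, 5].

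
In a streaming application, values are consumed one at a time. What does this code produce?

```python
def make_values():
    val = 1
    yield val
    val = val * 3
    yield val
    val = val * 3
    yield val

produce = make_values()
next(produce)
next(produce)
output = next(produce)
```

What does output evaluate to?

Step 1: Trace through generator execution:
  Yield 1: val starts at 1, yield 1
  Yield 2: val = 1 * 3 = 3, yield 3
  Yield 3: val = 3 * 3 = 9, yield 9
Step 2: First next() gets 1, second next() gets the second value, third next() yields 9.
Therefore output = 9.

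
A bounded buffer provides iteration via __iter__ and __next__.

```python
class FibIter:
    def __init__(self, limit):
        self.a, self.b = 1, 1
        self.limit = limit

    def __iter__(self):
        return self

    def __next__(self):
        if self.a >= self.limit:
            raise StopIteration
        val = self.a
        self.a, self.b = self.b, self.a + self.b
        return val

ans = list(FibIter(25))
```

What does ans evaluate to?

Step 1: Fibonacci-like sequence (a=1, b=1) until >= 25:
  Yield 1, then a,b = 1,2
  Yield 1, then a,b = 2,3
  Yield 2, then a,b = 3,5
  Yield 3, then a,b = 5,8
  Yield 5, then a,b = 8,13
  Yield 8, then a,b = 13,21
  Yield 13, then a,b = 21,34
  Yield 21, then a,b = 34,55
Step 2: 34 >= 25, stop.
Therefore ans = [1, 1, 2, 3, 5, 8, 13, 21].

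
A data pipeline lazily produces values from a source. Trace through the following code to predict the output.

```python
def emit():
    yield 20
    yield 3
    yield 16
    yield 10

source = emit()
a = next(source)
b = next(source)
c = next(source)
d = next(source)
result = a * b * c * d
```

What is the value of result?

Step 1: Create generator and consume all values:
  a = next(source) = 20
  b = next(source) = 3
  c = next(source) = 16
  d = next(source) = 10
Step 2: result = 20 * 3 * 16 * 10 = 9600.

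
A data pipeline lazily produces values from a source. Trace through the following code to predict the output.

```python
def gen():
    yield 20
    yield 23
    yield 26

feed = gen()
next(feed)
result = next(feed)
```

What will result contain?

Step 1: gen() creates a generator.
Step 2: next(feed) yields 20 (consumed and discarded).
Step 3: next(feed) yields 23, assigned to result.
Therefore result = 23.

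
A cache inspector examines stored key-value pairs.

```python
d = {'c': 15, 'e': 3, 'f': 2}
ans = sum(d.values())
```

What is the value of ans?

Step 1: d.values() = [15, 3, 2].
Step 2: sum = 20.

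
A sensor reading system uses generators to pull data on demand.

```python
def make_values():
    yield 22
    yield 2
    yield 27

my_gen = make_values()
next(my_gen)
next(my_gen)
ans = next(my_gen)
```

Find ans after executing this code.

Step 1: make_values() creates a generator.
Step 2: next(my_gen) yields 22 (consumed and discarded).
Step 3: next(my_gen) yields 2 (consumed and discarded).
Step 4: next(my_gen) yields 27, assigned to ans.
Therefore ans = 27.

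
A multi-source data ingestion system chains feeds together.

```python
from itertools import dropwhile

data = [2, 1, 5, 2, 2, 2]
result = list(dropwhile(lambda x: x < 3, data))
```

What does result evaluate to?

Step 1: dropwhile drops elements while < 3:
  2 < 3: dropped
  1 < 3: dropped
  5: kept (dropping stopped)
Step 2: Remaining elements kept regardless of condition.
Therefore result = [5, 2, 2, 2].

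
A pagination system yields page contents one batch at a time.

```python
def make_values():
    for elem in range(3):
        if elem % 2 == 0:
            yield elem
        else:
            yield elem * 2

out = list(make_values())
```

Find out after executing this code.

Step 1: For each elem in range(3), yield elem if even, else elem*2:
  elem=0 (even): yield 0
  elem=1 (odd): yield 1*2 = 2
  elem=2 (even): yield 2
Therefore out = [0, 2, 2].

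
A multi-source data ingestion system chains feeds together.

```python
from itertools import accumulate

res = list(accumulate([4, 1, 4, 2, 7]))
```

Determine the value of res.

Step 1: accumulate computes running sums:
  + 4 = 4
  + 1 = 5
  + 4 = 9
  + 2 = 11
  + 7 = 18
Therefore res = [4, 5, 9, 11, 18].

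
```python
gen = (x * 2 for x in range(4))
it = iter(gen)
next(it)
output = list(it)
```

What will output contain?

Step 1: Generator produces [0, 2, 4, 6].
Step 2: next(it) consumes first element (0).
Step 3: list(it) collects remaining: [2, 4, 6].
Therefore output = [2, 4, 6].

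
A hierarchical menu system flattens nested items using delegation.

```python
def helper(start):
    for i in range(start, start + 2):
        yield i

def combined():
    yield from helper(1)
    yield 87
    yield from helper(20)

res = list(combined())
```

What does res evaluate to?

Step 1: combined() delegates to helper(1):
  yield 1
  yield 2
Step 2: yield 87
Step 3: Delegates to helper(20):
  yield 20
  yield 21
Therefore res = [1, 2, 87, 20, 21].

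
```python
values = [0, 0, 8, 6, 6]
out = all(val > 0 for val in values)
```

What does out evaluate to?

Step 1: Check val > 0 for each element in [0, 0, 8, 6, 6]:
  0 > 0: False
  0 > 0: False
  8 > 0: True
  6 > 0: True
  6 > 0: True
Step 2: all() returns False.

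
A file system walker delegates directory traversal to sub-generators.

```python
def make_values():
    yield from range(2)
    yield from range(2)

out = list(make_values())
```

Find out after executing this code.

Step 1: Trace yields in order:
  yield 0
  yield 1
  yield 0
  yield 1
Therefore out = [0, 1, 0, 1].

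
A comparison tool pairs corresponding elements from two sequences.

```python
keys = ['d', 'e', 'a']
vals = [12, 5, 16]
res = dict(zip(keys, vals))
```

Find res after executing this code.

Step 1: zip pairs keys with values:
  'd' -> 12
  'e' -> 5
  'a' -> 16
Therefore res = {'d': 12, 'e': 5, 'a': 16}.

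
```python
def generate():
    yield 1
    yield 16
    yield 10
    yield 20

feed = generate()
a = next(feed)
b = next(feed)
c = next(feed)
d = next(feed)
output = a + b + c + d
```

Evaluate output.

Step 1: Create generator and consume all values:
  a = next(feed) = 1
  b = next(feed) = 16
  c = next(feed) = 10
  d = next(feed) = 20
Step 2: output = 1 + 16 + 10 + 20 = 47.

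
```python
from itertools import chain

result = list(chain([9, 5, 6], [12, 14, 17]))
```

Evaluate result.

Step 1: chain() concatenates iterables: [9, 5, 6] + [12, 14, 17].
Therefore result = [9, 5, 6, 12, 14, 17].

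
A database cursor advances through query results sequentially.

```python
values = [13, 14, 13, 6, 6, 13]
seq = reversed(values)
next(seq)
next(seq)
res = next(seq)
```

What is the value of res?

Step 1: reversed([13, 14, 13, 6, 6, 13]) gives iterator: [13, 6, 6, 13, 14, 13].
Step 2: First next() = 13, second next() = 6.
Step 3: Third next() = 6.
Therefore res = 6.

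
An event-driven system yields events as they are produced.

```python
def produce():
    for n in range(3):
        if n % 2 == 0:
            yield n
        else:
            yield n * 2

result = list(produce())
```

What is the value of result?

Step 1: For each n in range(3), yield n if even, else n*2:
  n=0 (even): yield 0
  n=1 (odd): yield 1*2 = 2
  n=2 (even): yield 2
Therefore result = [0, 2, 2].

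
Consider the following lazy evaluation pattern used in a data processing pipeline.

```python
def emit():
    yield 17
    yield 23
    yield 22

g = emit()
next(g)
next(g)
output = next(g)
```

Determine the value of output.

Step 1: emit() creates a generator.
Step 2: next(g) yields 17 (consumed and discarded).
Step 3: next(g) yields 23 (consumed and discarded).
Step 4: next(g) yields 22, assigned to output.
Therefore output = 22.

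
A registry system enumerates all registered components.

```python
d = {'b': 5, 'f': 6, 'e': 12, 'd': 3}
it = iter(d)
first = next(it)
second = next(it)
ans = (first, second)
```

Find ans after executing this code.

Step 1: iter(d) iterates over keys: ['b', 'f', 'e', 'd'].
Step 2: first = next(it) = 'b', second = next(it) = 'f'.
Therefore ans = ('b', 'f').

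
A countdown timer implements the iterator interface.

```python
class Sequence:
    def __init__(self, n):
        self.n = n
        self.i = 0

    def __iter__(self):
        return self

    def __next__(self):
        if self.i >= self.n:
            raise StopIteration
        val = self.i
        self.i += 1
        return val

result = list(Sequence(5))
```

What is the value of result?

Step 1: Sequence(5) creates an iterator counting 0 to 4.
Step 2: list() consumes all values: [0, 1, 2, 3, 4].
Therefore result = [0, 1, 2, 3, 4].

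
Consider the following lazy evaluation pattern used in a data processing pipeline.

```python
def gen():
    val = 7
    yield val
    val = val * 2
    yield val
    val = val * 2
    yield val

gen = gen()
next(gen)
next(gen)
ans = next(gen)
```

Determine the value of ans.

Step 1: Trace through generator execution:
  Yield 1: val starts at 7, yield 7
  Yield 2: val = 7 * 2 = 14, yield 14
  Yield 3: val = 14 * 2 = 28, yield 28
Step 2: First next() gets 7, second next() gets the second value, third next() yields 28.
Therefore ans = 28.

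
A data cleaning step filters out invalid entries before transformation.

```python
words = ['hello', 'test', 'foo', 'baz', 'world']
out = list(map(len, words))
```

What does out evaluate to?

Step 1: Map len() to each word:
  'hello' -> 5
  'test' -> 4
  'foo' -> 3
  'baz' -> 3
  'world' -> 5
Therefore out = [5, 4, 3, 3, 5].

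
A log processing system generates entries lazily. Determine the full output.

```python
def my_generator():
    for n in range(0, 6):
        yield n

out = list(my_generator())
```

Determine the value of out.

Step 1: The generator yields each value from range(0, 6).
Step 2: list() consumes all yields: [0, 1, 2, 3, 4, 5].
Therefore out = [0, 1, 2, 3, 4, 5].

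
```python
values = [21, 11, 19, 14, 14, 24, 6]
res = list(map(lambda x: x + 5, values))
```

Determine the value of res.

Step 1: Apply lambda x: x + 5 to each element:
  21 -> 26
  11 -> 16
  19 -> 24
  14 -> 19
  14 -> 19
  24 -> 29
  6 -> 11
Therefore res = [26, 16, 24, 19, 19, 29, 11].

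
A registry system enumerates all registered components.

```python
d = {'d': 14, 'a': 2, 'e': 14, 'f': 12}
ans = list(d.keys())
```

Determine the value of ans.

Step 1: d.keys() returns the dictionary keys in insertion order.
Therefore ans = ['d', 'a', 'e', 'f'].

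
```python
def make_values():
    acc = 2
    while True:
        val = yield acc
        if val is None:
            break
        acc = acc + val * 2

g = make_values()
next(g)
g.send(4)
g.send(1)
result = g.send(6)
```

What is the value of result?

Step 1: next() -> yield acc=2.
Step 2: send(4) -> val=4, acc = 2 + 4*2 = 10, yield 10.
Step 3: send(1) -> val=1, acc = 10 + 1*2 = 12, yield 12.
Step 4: send(6) -> val=6, acc = 12 + 6*2 = 24, yield 24.
Therefore result = 24.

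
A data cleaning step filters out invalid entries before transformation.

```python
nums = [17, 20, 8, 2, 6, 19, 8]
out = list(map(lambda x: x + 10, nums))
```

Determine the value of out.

Step 1: Apply lambda x: x + 10 to each element:
  17 -> 27
  20 -> 30
  8 -> 18
  2 -> 12
  6 -> 16
  19 -> 29
  8 -> 18
Therefore out = [27, 30, 18, 12, 16, 29, 18].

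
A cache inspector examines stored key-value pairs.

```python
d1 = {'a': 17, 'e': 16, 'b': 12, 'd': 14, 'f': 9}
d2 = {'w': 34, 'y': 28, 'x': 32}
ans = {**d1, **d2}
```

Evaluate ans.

Step 1: Merge d1 and d2 (d2 values override on key conflicts).
Step 2: d1 has keys ['a', 'e', 'b', 'd', 'f'], d2 has keys ['w', 'y', 'x'].
Therefore ans = {'a': 17, 'e': 16, 'b': 12, 'd': 14, 'f': 9, 'w': 34, 'y': 28, 'x': 32}.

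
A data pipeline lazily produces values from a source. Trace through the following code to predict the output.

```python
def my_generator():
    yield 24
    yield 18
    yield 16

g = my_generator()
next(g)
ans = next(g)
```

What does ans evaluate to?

Step 1: my_generator() creates a generator.
Step 2: next(g) yields 24 (consumed and discarded).
Step 3: next(g) yields 18, assigned to ans.
Therefore ans = 18.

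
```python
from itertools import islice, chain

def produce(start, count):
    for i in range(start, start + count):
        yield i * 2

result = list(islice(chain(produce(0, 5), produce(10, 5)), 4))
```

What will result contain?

Step 1: produce(0, 5) yields [0, 2, 4, 6, 8].
Step 2: produce(10, 5) yields [20, 22, 24, 26, 28].
Step 3: chain concatenates: [0, 2, 4, 6, 8, 20, 22, 24, 26, 28].
Step 4: islice takes first 4: [0, 2, 4, 6].
Therefore result = [0, 2, 4, 6].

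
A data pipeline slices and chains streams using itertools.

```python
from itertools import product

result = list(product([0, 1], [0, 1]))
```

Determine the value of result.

Step 1: product([0, 1], [0, 1]) gives all pairs:
  (0, 0)
  (0, 1)
  (1, 0)
  (1, 1)
Therefore result = [(0, 0), (0, 1), (1, 0), (1, 1)].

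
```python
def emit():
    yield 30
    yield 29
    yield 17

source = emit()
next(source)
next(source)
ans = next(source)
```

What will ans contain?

Step 1: emit() creates a generator.
Step 2: next(source) yields 30 (consumed and discarded).
Step 3: next(source) yields 29 (consumed and discarded).
Step 4: next(source) yields 17, assigned to ans.
Therefore ans = 17.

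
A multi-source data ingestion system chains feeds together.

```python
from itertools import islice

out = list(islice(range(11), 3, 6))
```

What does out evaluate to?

Step 1: islice(range(11), 3, 6) takes elements at indices [3, 6).
Step 2: Elements: [3, 4, 5].
Therefore out = [3, 4, 5].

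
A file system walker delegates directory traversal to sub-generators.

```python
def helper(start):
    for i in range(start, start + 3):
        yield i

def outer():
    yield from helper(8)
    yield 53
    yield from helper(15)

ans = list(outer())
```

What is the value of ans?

Step 1: outer() delegates to helper(8):
  yield 8
  yield 9
  yield 10
Step 2: yield 53
Step 3: Delegates to helper(15):
  yield 15
  yield 16
  yield 17
Therefore ans = [8, 9, 10, 53, 15, 16, 17].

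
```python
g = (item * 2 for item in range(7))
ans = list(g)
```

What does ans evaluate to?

Step 1: For each item in range(7), compute item*2:
  item=0: 0*2 = 0
  item=1: 1*2 = 2
  item=2: 2*2 = 4
  item=3: 3*2 = 6
  item=4: 4*2 = 8
  item=5: 5*2 = 10
  item=6: 6*2 = 12
Therefore ans = [0, 2, 4, 6, 8, 10, 12].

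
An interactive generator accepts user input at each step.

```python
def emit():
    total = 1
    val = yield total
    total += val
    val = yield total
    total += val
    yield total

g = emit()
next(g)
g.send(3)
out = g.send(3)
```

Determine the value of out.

Step 1: next() -> yield total=1.
Step 2: send(3) -> val=3, total = 1+3 = 4, yield 4.
Step 3: send(3) -> val=3, total = 4+3 = 7, yield 7.
Therefore out = 7.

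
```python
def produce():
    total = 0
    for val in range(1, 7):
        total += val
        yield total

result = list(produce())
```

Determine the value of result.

Step 1: Generator accumulates running sum:
  val=1: total = 1, yield 1
  val=2: total = 3, yield 3
  val=3: total = 6, yield 6
  val=4: total = 10, yield 10
  val=5: total = 15, yield 15
  val=6: total = 21, yield 21
Therefore result = [1, 3, 6, 10, 15, 21].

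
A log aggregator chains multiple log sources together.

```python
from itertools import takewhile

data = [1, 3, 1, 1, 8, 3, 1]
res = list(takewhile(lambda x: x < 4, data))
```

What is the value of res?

Step 1: takewhile stops at first element >= 4:
  1 < 4: take
  3 < 4: take
  1 < 4: take
  1 < 4: take
  8 >= 4: stop
Therefore res = [1, 3, 1, 1].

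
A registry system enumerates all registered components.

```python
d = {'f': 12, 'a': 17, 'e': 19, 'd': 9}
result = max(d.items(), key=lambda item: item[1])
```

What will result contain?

Step 1: Find item with maximum value:
  ('f', 12)
  ('a', 17)
  ('e', 19)
  ('d', 9)
Step 2: Maximum value is 19 at key 'e'.
Therefore result = ('e', 19).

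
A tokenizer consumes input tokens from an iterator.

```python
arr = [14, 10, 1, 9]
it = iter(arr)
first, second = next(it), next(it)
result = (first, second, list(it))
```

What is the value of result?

Step 1: Create iterator over [14, 10, 1, 9].
Step 2: first = 14, second = 10.
Step 3: Remaining elements: [1, 9].
Therefore result = (14, 10, [1, 9]).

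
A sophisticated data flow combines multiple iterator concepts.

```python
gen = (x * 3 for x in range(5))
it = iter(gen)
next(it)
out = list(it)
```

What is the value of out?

Step 1: Generator produces [0, 3, 6, 9, 12].
Step 2: next(it) consumes first element (0).
Step 3: list(it) collects remaining: [3, 6, 9, 12].
Therefore out = [3, 6, 9, 12].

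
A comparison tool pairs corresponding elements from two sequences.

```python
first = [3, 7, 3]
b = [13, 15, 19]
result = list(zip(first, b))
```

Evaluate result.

Step 1: zip pairs elements at same index:
  Index 0: (3, 13)
  Index 1: (7, 15)
  Index 2: (3, 19)
Therefore result = [(3, 13), (7, 15), (3, 19)].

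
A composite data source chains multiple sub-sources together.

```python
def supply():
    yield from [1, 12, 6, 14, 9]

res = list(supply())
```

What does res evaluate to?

Step 1: yield from delegates to the iterable, yielding each element.
Step 2: Collected values: [1, 12, 6, 14, 9].
Therefore res = [1, 12, 6, 14, 9].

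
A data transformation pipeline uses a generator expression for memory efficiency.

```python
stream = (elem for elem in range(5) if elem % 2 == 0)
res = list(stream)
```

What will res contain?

Step 1: Filter range(5) keeping only even values:
  elem=0: even, included
  elem=1: odd, excluded
  elem=2: even, included
  elem=3: odd, excluded
  elem=4: even, included
Therefore res = [0, 2, 4].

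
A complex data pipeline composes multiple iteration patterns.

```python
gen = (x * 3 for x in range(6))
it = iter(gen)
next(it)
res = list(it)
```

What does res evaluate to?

Step 1: Generator produces [0, 3, 6, 9, 12, 15].
Step 2: next(it) consumes first element (0).
Step 3: list(it) collects remaining: [3, 6, 9, 12, 15].
Therefore res = [3, 6, 9, 12, 15].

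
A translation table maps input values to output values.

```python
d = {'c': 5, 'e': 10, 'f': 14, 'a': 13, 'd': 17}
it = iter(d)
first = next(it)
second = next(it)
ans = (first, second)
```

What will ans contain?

Step 1: iter(d) iterates over keys: ['c', 'e', 'f', 'a', 'd'].
Step 2: first = next(it) = 'c', second = next(it) = 'e'.
Therefore ans = ('c', 'e').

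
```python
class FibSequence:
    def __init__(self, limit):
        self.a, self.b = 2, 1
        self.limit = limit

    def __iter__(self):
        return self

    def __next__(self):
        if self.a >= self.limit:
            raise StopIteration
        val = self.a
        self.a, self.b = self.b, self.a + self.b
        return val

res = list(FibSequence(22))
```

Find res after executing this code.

Step 1: Fibonacci-like sequence (a=2, b=1) until >= 22:
  Yield 2, then a,b = 1,3
  Yield 1, then a,b = 3,4
  Yield 3, then a,b = 4,7
  Yield 4, then a,b = 7,11
  Yield 7, then a,b = 11,18
  Yield 11, then a,b = 18,29
  Yield 18, then a,b = 29,47
Step 2: 29 >= 22, stop.
Therefore res = [2, 1, 3, 4, 7, 11, 18].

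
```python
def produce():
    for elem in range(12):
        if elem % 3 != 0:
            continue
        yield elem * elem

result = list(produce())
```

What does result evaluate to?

Step 1: Only yield elem**2 when elem is divisible by 3:
  elem=0: 0 % 3 == 0, yield 0**2 = 0
  elem=3: 3 % 3 == 0, yield 3**2 = 9
  elem=6: 6 % 3 == 0, yield 6**2 = 36
  elem=9: 9 % 3 == 0, yield 9**2 = 81
Therefore result = [0, 9, 36, 81].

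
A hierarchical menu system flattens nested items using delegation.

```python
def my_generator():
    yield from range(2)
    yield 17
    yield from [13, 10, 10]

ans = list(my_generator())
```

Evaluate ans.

Step 1: Trace yields in order:
  yield 0
  yield 1
  yield 17
  yield 13
  yield 10
  yield 10
Therefore ans = [0, 1, 17, 13, 10, 10].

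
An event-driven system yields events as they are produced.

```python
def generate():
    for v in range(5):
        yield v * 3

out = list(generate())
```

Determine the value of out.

Step 1: For each v in range(5), yield v * 3:
  v=0: yield 0 * 3 = 0
  v=1: yield 1 * 3 = 3
  v=2: yield 2 * 3 = 6
  v=3: yield 3 * 3 = 9
  v=4: yield 4 * 3 = 12
Therefore out = [0, 3, 6, 9, 12].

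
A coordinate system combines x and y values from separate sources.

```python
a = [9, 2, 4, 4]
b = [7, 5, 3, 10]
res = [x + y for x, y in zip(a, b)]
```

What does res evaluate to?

Step 1: Add corresponding elements:
  9 + 7 = 16
  2 + 5 = 7
  4 + 3 = 7
  4 + 10 = 14
Therefore res = [16, 7, 7, 14].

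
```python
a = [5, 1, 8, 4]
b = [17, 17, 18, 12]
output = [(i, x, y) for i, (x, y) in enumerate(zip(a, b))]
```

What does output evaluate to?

Step 1: enumerate(zip(a, b)) gives index with paired elements:
  i=0: (5, 17)
  i=1: (1, 17)
  i=2: (8, 18)
  i=3: (4, 12)
Therefore output = [(0, 5, 17), (1, 1, 17), (2, 8, 18), (3, 4, 12)].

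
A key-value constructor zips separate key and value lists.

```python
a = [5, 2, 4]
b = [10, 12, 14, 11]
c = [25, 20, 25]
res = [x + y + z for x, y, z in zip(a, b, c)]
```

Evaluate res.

Step 1: zip three lists (truncates to shortest, len=3):
  5 + 10 + 25 = 40
  2 + 12 + 20 = 34
  4 + 14 + 25 = 43
Therefore res = [40, 34, 43].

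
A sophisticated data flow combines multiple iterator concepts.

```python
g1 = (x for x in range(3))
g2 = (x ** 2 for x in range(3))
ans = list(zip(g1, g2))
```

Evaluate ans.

Step 1: g1 produces [0, 1, 2].
Step 2: g2 produces [0, 1, 4].
Step 3: zip pairs them: [(0, 0), (1, 1), (2, 4)].
Therefore ans = [(0, 0), (1, 1), (2, 4)].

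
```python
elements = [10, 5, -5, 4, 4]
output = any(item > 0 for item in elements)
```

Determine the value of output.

Step 1: Check item > 0 for each element in [10, 5, -5, 4, 4]:
  10 > 0: True
  5 > 0: True
  -5 > 0: False
  4 > 0: True
  4 > 0: True
Step 2: any() returns True.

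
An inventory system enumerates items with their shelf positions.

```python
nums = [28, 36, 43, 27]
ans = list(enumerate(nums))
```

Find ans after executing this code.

Step 1: enumerate pairs each element with its index:
  (0, 28)
  (1, 36)
  (2, 43)
  (3, 27)
Therefore ans = [(0, 28), (1, 36), (2, 43), (3, 27)].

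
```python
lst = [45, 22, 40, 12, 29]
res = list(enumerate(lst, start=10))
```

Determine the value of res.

Step 1: enumerate with start=10:
  (10, 45)
  (11, 22)
  (12, 40)
  (13, 12)
  (14, 29)
Therefore res = [(10, 45), (11, 22), (12, 40), (13, 12), (14, 29)].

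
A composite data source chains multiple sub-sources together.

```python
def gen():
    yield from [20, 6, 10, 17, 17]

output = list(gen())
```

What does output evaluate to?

Step 1: yield from delegates to the iterable, yielding each element.
Step 2: Collected values: [20, 6, 10, 17, 17].
Therefore output = [20, 6, 10, 17, 17].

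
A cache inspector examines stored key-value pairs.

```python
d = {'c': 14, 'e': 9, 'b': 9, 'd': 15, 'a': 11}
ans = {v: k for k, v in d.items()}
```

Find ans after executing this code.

Step 1: Invert dict (swap keys and values):
  'c': 14 -> 14: 'c'
  'e': 9 -> 9: 'e'
  'b': 9 -> 9: 'b'
  'd': 15 -> 15: 'd'
  'a': 11 -> 11: 'a'
Therefore ans = {14: 'c', 9: 'b', 15: 'd', 11: 'a'}.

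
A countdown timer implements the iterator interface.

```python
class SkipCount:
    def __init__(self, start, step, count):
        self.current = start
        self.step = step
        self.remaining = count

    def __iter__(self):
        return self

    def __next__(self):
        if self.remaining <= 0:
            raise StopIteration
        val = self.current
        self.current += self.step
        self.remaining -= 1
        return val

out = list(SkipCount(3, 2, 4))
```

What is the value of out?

Step 1: SkipCount starts at 3, increments by 2, for 4 steps:
  Yield 3, then current += 2
  Yield 5, then current += 2
  Yield 7, then current += 2
  Yield 9, then current += 2
Therefore out = [3, 5, 7, 9].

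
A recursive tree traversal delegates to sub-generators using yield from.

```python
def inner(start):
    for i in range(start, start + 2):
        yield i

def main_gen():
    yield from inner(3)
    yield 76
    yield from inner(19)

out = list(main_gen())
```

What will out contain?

Step 1: main_gen() delegates to inner(3):
  yield 3
  yield 4
Step 2: yield 76
Step 3: Delegates to inner(19):
  yield 19
  yield 20
Therefore out = [3, 4, 76, 19, 20].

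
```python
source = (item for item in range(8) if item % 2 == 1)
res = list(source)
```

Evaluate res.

Step 1: Filter range(8) keeping only odd values:
  item=0: even, excluded
  item=1: odd, included
  item=2: even, excluded
  item=3: odd, included
  item=4: even, excluded
  item=5: odd, included
  item=6: even, excluded
  item=7: odd, included
Therefore res = [1, 3, 5, 7].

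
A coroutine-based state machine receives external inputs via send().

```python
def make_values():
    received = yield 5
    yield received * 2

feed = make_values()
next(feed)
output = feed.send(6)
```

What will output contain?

Step 1: next(feed) advances to first yield, producing 5.
Step 2: send(6) resumes, received = 6.
Step 3: yield received * 2 = 6 * 2 = 12.
Therefore output = 12.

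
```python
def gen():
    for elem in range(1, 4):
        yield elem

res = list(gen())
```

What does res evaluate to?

Step 1: The generator yields each value from range(1, 4).
Step 2: list() consumes all yields: [1, 2, 3].
Therefore res = [1, 2, 3].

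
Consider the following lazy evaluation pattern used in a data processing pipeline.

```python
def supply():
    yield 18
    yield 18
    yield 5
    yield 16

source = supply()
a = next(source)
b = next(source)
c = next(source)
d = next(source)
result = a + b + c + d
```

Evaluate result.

Step 1: Create generator and consume all values:
  a = next(source) = 18
  b = next(source) = 18
  c = next(source) = 5
  d = next(source) = 16
Step 2: result = 18 + 18 + 5 + 16 = 57.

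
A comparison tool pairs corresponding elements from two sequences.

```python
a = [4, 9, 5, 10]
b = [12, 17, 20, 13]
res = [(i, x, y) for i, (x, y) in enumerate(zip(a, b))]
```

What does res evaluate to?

Step 1: enumerate(zip(a, b)) gives index with paired elements:
  i=0: (4, 12)
  i=1: (9, 17)
  i=2: (5, 20)
  i=3: (10, 13)
Therefore res = [(0, 4, 12), (1, 9, 17), (2, 5, 20), (3, 10, 13)].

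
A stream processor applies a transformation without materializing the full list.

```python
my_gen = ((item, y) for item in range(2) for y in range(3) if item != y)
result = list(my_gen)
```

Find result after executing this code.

Step 1: Nested generator over range(2) x range(3) where item != y:
  (0, 0): excluded (item == y)
  (0, 1): included
  (0, 2): included
  (1, 0): included
  (1, 1): excluded (item == y)
  (1, 2): included
Therefore result = [(0, 1), (0, 2), (1, 0), (1, 2)].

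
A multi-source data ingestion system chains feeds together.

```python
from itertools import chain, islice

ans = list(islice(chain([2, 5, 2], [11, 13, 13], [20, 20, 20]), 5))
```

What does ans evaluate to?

Step 1: chain([2, 5, 2], [11, 13, 13], [20, 20, 20]) = [2, 5, 2, 11, 13, 13, 20, 20, 20].
Step 2: islice takes first 5 elements: [2, 5, 2, 11, 13].
Therefore ans = [2, 5, 2, 11, 13].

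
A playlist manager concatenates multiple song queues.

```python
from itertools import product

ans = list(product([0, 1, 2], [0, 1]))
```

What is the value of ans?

Step 1: product([0, 1, 2], [0, 1]) gives all pairs:
  (0, 0)
  (0, 1)
  (1, 0)
  (1, 1)
  (2, 0)
  (2, 1)
Therefore ans = [(0, 0), (0, 1), (1, 0), (1, 1), (2, 0), (2, 1)].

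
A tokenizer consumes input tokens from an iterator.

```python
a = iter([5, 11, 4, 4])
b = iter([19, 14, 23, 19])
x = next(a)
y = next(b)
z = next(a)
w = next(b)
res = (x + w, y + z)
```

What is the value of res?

Step 1: a iterates [5, 11, 4, 4], b iterates [19, 14, 23, 19].
Step 2: x = next(a) = 5, y = next(b) = 19.
Step 3: z = next(a) = 11, w = next(b) = 14.
Step 4: res = (5 + 14, 19 + 11) = (19, 30).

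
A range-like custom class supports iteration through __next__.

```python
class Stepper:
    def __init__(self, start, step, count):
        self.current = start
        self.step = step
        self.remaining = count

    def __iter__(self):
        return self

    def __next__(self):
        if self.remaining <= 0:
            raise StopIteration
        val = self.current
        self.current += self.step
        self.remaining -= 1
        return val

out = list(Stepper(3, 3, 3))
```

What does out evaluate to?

Step 1: Stepper starts at 3, increments by 3, for 3 steps:
  Yield 3, then current += 3
  Yield 6, then current += 3
  Yield 9, then current += 3
Therefore out = [3, 6, 9].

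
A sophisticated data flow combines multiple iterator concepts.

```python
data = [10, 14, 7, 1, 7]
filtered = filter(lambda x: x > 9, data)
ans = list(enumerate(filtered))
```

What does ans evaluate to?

Step 1: Filter [10, 14, 7, 1, 7] for > 9: [10, 14].
Step 2: enumerate re-indexes from 0: [(0, 10), (1, 14)].
Therefore ans = [(0, 10), (1, 14)].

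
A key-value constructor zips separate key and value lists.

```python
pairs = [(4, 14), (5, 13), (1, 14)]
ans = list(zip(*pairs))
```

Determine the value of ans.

Step 1: zip(*pairs) transposes: unzips [(4, 14), (5, 13), (1, 14)] into separate sequences.
Step 2: First elements: (4, 5, 1), second elements: (14, 13, 14).
Therefore ans = [(4, 5, 1), (14, 13, 14)].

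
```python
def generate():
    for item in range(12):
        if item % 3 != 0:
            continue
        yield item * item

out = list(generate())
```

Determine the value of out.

Step 1: Only yield item**2 when item is divisible by 3:
  item=0: 0 % 3 == 0, yield 0**2 = 0
  item=3: 3 % 3 == 0, yield 3**2 = 9
  item=6: 6 % 3 == 0, yield 6**2 = 36
  item=9: 9 % 3 == 0, yield 9**2 = 81
Therefore out = [0, 9, 36, 81].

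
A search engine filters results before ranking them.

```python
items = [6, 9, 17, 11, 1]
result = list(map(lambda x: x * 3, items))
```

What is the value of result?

Step 1: Apply lambda x: x * 3 to each element:
  6 -> 18
  9 -> 27
  17 -> 51
  11 -> 33
  1 -> 3
Therefore result = [18, 27, 51, 33, 3].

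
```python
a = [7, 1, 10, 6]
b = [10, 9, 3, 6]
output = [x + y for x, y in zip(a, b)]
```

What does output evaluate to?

Step 1: Add corresponding elements:
  7 + 10 = 17
  1 + 9 = 10
  10 + 3 = 13
  6 + 6 = 12
Therefore output = [17, 10, 13, 12].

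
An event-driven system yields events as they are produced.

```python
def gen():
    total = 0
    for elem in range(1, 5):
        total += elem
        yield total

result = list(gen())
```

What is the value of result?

Step 1: Generator accumulates running sum:
  elem=1: total = 1, yield 1
  elem=2: total = 3, yield 3
  elem=3: total = 6, yield 6
  elem=4: total = 10, yield 10
Therefore result = [1, 3, 6, 10].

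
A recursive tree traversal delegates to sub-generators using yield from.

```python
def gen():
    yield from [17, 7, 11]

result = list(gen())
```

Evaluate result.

Step 1: yield from delegates to the iterable, yielding each element.
Step 2: Collected values: [17, 7, 11].
Therefore result = [17, 7, 11].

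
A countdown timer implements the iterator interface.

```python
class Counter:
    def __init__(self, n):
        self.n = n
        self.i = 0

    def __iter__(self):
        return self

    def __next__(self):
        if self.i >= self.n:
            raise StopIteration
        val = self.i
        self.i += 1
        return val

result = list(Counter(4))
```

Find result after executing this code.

Step 1: Counter(4) creates an iterator counting 0 to 3.
Step 2: list() consumes all values: [0, 1, 2, 3].
Therefore result = [0, 1, 2, 3].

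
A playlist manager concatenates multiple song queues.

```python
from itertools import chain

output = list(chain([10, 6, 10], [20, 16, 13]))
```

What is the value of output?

Step 1: chain() concatenates iterables: [10, 6, 10] + [20, 16, 13].
Therefore output = [10, 6, 10, 20, 16, 13].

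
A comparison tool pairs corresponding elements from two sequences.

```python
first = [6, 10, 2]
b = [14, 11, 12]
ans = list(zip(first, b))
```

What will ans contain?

Step 1: zip pairs elements at same index:
  Index 0: (6, 14)
  Index 1: (10, 11)
  Index 2: (2, 12)
Therefore ans = [(6, 14), (10, 11), (2, 12)].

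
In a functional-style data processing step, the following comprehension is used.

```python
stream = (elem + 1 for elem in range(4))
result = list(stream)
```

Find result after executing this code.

Step 1: For each elem in range(4), compute elem+1:
  elem=0: 0+1 = 1
  elem=1: 1+1 = 2
  elem=2: 2+1 = 3
  elem=3: 3+1 = 4
Therefore result = [1, 2, 3, 4].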